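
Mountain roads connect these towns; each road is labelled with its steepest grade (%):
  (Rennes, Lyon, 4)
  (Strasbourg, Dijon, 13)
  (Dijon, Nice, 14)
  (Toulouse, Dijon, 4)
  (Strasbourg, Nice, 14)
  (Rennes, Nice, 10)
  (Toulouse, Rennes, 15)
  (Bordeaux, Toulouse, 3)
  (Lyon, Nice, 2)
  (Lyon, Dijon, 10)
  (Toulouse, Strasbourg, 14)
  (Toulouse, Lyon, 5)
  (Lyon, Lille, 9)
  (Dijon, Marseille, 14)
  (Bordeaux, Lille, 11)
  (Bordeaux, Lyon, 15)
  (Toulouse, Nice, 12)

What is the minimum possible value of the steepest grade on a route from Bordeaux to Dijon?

Checking several routes:
Bordeaux -> Lille -> Lyon -> Toulouse -> Dijon: max(11, 9, 5, 4) = 11
Bordeaux -> Lille -> Lyon -> Dijon: max(11, 9, 10) = 11
Bordeaux -> Toulouse -> Dijon: max(3, 4) = 4
Bordeaux -> Toulouse -> Lyon -> Dijon: max(3, 5, 10) = 10
Bordeaux -> Toulouse -> Nice -> Lyon -> Dijon: max(3, 12, 2, 10) = 12
Bordeaux -> Toulouse -> Nice -> Rennes -> Lyon -> Dijon: max(3, 12, 10, 4, 10) = 12
The minimum achievable maximum is 4%.

4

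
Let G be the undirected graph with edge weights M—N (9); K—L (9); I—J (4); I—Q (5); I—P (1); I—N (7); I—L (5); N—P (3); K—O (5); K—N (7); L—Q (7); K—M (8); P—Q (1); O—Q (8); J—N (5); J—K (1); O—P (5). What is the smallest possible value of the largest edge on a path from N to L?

5

Checking several routes:
N → P → O → K → J → I → L: max(3, 5, 5, 1, 4, 5) = 5
N → J → K → O → P → Q → I → L: max(5, 1, 5, 5, 1, 5, 5) = 5
N → P → I → L: max(3, 1, 5) = 5
N → P → Q → I → L: max(3, 1, 5, 5) = 5
N → J → K → O → P → I → L: max(5, 1, 5, 5, 1, 5) = 5
The minimum achievable maximum is 5.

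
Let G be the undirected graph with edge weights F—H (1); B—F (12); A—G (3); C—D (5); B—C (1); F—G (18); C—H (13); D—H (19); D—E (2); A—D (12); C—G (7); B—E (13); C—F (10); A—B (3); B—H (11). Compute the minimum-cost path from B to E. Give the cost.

A few of the B→E routes:
B→C→G→A→D→E: 1 + 7 + 3 + 12 + 2 = 25
B→A→G→C→D→E: 3 + 3 + 7 + 5 + 2 = 20
B→E: 13
B→A→D→E: 3 + 12 + 2 = 17
B→C→D→E: 1 + 5 + 2 = 8
The minimum is 8.

8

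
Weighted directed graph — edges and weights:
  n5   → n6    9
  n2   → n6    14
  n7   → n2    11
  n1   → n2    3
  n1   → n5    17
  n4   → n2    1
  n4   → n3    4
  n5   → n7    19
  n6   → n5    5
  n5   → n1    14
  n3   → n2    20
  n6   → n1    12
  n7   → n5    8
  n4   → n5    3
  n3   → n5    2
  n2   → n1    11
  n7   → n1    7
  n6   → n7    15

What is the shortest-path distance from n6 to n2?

Some routes from n6 to n2:
n6 → n5 → n7 → n2: 5 + 19 + 11 = 35
n6 → n5 → n7 → n1 → n2: 5 + 19 + 7 + 3 = 34
n6 → n1 → n2: 12 + 3 = 15
n6 → n5 → n1 → n2: 5 + 14 + 3 = 22
n6 → n7 → n2: 15 + 11 = 26
n6 → n7 → n1 → n2: 15 + 7 + 3 = 25
Shortest: 15.

15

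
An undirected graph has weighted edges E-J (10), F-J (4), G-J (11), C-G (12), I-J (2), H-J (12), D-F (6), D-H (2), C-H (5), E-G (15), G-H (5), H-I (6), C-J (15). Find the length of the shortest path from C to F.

Some routes from C to F:
C→J→F: 15 + 4 = 19
C→H→I→J→F: 5 + 6 + 2 + 4 = 17
C→H→D→F: 5 + 2 + 6 = 13
C→H→J→F: 5 + 12 + 4 = 21
Shortest: 13.

13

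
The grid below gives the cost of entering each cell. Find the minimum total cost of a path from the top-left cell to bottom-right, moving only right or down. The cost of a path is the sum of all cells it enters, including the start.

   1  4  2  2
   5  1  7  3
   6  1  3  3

One optimal route is (0,0) -> (0,1) -> (1,1) -> (2,1) -> (2,2) -> (2,3).
Its cost is 1 + 4 + 1 + 1 + 3 + 3 = 13.

13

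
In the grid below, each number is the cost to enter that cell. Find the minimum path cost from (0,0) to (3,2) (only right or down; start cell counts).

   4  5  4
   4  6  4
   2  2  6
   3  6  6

24

Take r0c0→r1c0→r2c0→r2c1→r2c2→r3c2 for a total of 4 + 4 + 2 + 2 + 6 + 6 = 24.
For comparison, the top-then-right route costs 29.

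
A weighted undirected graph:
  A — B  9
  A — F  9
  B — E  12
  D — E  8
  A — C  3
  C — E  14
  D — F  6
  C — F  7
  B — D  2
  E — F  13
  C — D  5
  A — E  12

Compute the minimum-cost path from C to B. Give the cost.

7

Some routes from C to B:
C→A→B: 3 + 9 = 12
C→D→B: 5 + 2 = 7
C→F→D→B: 7 + 6 + 2 = 15
C→A→E→D→B: 3 + 12 + 8 + 2 = 25
C→A→F→D→B: 3 + 9 + 6 + 2 = 20
C→E→D→B: 14 + 8 + 2 = 24
The minimum is 7.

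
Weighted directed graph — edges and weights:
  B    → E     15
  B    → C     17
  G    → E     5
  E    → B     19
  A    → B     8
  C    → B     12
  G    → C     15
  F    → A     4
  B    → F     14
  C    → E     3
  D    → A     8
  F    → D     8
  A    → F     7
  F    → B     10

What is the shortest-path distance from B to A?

Paths from B to A:
B - F - A: 14 + 4 = 18
B - F - D - A: 14 + 8 + 8 = 30
Shortest: 18.

18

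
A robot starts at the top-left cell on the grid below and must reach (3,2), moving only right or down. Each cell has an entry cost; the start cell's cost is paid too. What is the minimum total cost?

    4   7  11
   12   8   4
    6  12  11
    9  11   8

42

Cheapest: r0c0 r0c1 r1c1 r1c2 r2c2 r3c2
  4 + 7 + 8 + 4 + 11 + 8 = 42
For comparison, the top-then-right route costs 45.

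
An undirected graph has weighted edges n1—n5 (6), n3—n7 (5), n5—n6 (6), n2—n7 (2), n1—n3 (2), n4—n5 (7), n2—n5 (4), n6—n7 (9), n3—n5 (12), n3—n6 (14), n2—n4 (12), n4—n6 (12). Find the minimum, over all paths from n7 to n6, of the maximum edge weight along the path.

6

Some routes from n7 to n6:
n7 - n3 - n1 - n5 - n6: max(5, 2, 6, 6) = 6
n7 - n2 - n4 - n6: max(2, 12, 12) = 12
n7 - n2 - n5 - n6: max(2, 4, 6) = 6
n7 - n2 - n5 - n4 - n6: max(2, 4, 7, 12) = 12
n7 - n2 - n4 - n5 - n6: max(2, 12, 7, 6) = 12
n7 - n6: max(9) = 9
Best route has worst link 6.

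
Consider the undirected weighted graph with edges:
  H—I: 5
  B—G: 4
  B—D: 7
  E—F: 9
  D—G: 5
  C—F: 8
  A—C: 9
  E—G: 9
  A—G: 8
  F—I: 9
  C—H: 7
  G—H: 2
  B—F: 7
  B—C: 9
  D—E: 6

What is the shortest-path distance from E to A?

Comparing a few candidate routes:
E - D - B - G - A: 6 + 7 + 4 + 8 = 25
E - F - C - A: 9 + 8 + 9 = 26
E - D - G - A: 6 + 5 + 8 = 19
E - G - A: 9 + 8 = 17
The minimum is 17.

17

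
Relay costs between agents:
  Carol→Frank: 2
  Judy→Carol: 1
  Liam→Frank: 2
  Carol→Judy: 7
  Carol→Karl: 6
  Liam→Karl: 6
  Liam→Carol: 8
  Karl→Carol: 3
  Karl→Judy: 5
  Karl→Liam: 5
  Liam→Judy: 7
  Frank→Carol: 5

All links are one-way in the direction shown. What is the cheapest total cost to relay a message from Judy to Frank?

Routes from Judy to Frank:
Judy - Carol - Frank: 1 + 2 = 3
Judy - Carol - Karl - Liam - Frank: 1 + 6 + 5 + 2 = 14
Shortest: 3.

3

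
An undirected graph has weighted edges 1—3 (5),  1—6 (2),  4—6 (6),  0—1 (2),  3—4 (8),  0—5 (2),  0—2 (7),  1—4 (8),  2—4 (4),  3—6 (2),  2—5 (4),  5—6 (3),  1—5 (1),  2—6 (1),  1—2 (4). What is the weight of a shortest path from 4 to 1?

7

Comparing a few candidate routes:
4 -> 6 -> 1: 6 + 2 = 8
4 -> 1: 8
4 -> 2 -> 6 -> 1: 4 + 1 + 2 = 7
4 -> 2 -> 1: 4 + 4 = 8
Shortest: 7.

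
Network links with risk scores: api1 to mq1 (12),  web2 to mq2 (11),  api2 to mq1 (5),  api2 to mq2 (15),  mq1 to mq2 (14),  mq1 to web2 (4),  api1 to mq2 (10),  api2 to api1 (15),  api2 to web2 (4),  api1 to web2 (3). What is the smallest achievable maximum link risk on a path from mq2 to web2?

Comparing a few candidate routes:
mq2-mq1-api1-web2: max(14, 12, 3) = 14
mq2-api1-web2: max(10, 3) = 10
mq2-api1-mq1-web2: max(10, 12, 4) = 12
mq2-web2: max(11) = 11
mq2-api1-mq1-api2-web2: max(10, 12, 5, 4) = 12
Smallest bottleneck: 10.

10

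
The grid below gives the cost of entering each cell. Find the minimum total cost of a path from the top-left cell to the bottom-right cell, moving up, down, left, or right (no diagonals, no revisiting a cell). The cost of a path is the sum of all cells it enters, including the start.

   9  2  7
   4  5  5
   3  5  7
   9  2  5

28

Take r0c0 -> r0c1 -> r1c1 -> r2c1 -> r3c1 -> r3c2 for a total of 9 + 2 + 5 + 5 + 2 + 5 = 28.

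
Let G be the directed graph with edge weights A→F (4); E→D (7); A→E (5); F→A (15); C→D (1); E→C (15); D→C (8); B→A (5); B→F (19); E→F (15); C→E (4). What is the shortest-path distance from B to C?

Candidate routes:
B-A-E-C: 5 + 5 + 15 = 25
B-A-E-D-C: 5 + 5 + 7 + 8 = 25
B-F-A-E-D-C: 19 + 15 + 5 + 7 + 8 = 54
B-F-A-E-C: 19 + 15 + 5 + 15 = 54
The minimum is 25.

25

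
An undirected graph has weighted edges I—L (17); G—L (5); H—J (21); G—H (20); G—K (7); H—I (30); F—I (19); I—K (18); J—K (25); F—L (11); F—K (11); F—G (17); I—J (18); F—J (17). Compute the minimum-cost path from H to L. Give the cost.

Checking several routes:
H - I - L: 30 + 17 = 47
H - G - L: 20 + 5 = 25
H - G - F - L: 20 + 17 + 11 = 48
H - J - F - L: 21 + 17 + 11 = 49
Best route has total 25.

25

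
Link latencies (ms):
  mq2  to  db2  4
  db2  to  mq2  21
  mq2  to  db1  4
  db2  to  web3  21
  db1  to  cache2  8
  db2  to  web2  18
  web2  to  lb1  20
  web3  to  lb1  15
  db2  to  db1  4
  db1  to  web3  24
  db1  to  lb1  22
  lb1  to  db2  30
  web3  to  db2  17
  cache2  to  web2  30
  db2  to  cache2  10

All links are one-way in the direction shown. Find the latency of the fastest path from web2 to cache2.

Candidate routes:
web2 -> lb1 -> db2 -> mq2 -> db1 -> cache2: 20 + 30 + 21 + 4 + 8 = 83
web2 -> lb1 -> db2 -> cache2: 20 + 30 + 10 = 60
web2 -> lb1 -> db2 -> db1 -> cache2: 20 + 30 + 4 + 8 = 62
Best route has total 60 ms.

60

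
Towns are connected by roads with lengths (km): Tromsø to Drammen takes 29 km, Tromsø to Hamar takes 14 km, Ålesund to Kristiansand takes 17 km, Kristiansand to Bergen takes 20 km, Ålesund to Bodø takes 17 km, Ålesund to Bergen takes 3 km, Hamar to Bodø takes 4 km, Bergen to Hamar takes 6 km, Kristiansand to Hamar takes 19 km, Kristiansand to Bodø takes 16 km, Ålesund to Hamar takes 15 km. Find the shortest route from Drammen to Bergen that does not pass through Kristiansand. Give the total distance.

Routes from Drammen to Bergen avoiding Kristiansand:
Drammen-Tromsø-Hamar-Bodø-Ålesund-Bergen: 29 + 14 + 4 + 17 + 3 = 67
Drammen-Tromsø-Hamar-Bergen: 29 + 14 + 6 = 49
Drammen-Tromsø-Hamar-Ålesund-Bergen: 29 + 14 + 15 + 3 = 61
The minimum is 49 km.

49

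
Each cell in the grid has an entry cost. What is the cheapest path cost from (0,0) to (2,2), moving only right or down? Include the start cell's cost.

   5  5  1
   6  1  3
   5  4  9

23

Path [0,0] [0,1] [0,2] [1,2] [2,2]: 5 + 5 + 1 + 3 + 9 = 23.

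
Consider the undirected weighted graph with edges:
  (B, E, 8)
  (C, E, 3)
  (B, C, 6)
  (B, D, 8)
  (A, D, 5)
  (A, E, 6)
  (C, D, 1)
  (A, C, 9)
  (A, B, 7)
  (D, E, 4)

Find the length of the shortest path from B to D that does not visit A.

7

A few of the B→D routes:
B→D: 8
B→E→C→D: 8 + 3 + 1 = 12
B→C→D: 6 + 1 = 7
Best route has total 7.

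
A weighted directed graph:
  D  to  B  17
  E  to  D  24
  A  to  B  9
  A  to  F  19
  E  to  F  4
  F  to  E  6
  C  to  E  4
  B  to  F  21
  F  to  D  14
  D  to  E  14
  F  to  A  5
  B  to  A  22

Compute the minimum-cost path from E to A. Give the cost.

Candidate routes:
E-F-A: 4 + 5 = 9
E-D-B-A: 24 + 17 + 22 = 63
E-F-D-B-A: 4 + 14 + 17 + 22 = 57
E-D-B-F-A: 24 + 17 + 21 + 5 = 67
Best route has total 9.

9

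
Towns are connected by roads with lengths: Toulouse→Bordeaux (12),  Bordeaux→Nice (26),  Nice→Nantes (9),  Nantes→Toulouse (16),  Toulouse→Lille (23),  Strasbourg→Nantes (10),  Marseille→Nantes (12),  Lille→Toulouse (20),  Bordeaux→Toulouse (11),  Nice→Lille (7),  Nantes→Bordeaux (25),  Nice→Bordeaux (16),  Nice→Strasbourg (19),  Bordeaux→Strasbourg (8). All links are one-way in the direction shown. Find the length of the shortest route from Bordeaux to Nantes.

Routes from Bordeaux to Nantes:
Bordeaux→Strasbourg→Nantes: 8 + 10 = 18
Bordeaux→Nice→Strasbourg→Nantes: 26 + 19 + 10 = 55
Bordeaux→Nice→Nantes: 26 + 9 = 35
Best route has total 18.

18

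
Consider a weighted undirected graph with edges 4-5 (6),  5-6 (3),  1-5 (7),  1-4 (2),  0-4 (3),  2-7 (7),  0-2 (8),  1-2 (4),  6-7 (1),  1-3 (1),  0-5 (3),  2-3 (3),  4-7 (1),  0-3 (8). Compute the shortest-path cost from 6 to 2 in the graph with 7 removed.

A few of the 6→2 routes:
6-5-0-2: 3 + 3 + 8 = 14
6-5-1-3-2: 3 + 7 + 1 + 3 = 14
6-5-1-2: 3 + 7 + 4 = 14
Shortest: 14.

14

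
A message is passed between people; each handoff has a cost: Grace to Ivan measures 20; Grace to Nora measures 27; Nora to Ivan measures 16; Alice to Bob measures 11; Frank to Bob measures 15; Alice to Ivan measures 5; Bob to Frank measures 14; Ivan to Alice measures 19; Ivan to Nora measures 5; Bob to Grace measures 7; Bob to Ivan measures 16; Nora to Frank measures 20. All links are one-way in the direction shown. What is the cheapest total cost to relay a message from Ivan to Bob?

Paths from Ivan to Bob:
Ivan -> Alice -> Bob: 19 + 11 = 30
Ivan -> Nora -> Frank -> Bob: 5 + 20 + 15 = 40
Shortest: 30.

30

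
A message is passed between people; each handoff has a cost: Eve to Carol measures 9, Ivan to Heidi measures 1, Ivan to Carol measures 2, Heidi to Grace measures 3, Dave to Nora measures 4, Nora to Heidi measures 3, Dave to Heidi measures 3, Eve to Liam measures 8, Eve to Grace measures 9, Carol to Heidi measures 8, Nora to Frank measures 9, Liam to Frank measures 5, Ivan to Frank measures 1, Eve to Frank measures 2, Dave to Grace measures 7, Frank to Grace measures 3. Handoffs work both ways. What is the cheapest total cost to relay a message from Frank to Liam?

5

Checking several routes:
Frank -> Liam: 5
Frank -> Ivan -> Carol -> Eve -> Liam: 1 + 2 + 9 + 8 = 20
Frank -> Grace -> Eve -> Liam: 3 + 9 + 8 = 20
Frank -> Eve -> Liam: 2 + 8 = 10
The minimum is 5.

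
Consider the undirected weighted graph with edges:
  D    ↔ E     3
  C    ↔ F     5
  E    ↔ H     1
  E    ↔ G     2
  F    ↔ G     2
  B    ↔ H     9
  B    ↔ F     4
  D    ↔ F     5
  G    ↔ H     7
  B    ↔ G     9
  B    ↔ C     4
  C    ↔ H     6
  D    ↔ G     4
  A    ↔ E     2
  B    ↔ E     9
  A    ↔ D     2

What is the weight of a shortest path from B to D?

A few of the B→D routes:
B → E → D: 9 + 3 = 12
B → E → A → D: 9 + 2 + 2 = 13
B → F → G → E → A → D: 4 + 2 + 2 + 2 + 2 = 12
B → F → D: 4 + 5 = 9
B → F → G → E → D: 4 + 2 + 2 + 3 = 11
B → F → G → D: 4 + 2 + 4 = 10
Shortest: 9.

9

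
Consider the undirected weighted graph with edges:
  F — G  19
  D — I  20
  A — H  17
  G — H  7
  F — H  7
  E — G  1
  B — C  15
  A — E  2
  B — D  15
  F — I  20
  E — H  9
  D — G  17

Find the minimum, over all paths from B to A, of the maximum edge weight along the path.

17

Comparing a few candidate routes:
B → D → G → E → A: max(15, 17, 1, 2) = 17
B → D → G → E → H → A: max(15, 17, 1, 9, 17) = 17
B → D → G → H → A: max(15, 17, 7, 17) = 17
B → D → G → H → E → A: max(15, 17, 7, 9, 2) = 17
B → D → G → F → H → A: max(15, 17, 19, 7, 17) = 19
Smallest bottleneck: 17.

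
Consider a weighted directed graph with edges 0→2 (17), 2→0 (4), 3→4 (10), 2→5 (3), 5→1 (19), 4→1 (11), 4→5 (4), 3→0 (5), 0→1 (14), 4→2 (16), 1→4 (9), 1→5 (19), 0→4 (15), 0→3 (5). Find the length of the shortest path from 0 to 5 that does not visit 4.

20

Routes from 0 to 5 avoiding 4:
0→2→5: 17 + 3 = 20
0→1→5: 14 + 19 = 33
Shortest: 20.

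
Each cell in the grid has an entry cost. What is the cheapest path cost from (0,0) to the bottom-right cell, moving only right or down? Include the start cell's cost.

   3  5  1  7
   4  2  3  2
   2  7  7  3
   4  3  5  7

24

One optimal route is (0,0)→(0,1)→(0,2)→(1,2)→(1,3)→(2,3)→(3,3).
Its cost is 3 + 5 + 1 + 3 + 2 + 3 + 7 = 24.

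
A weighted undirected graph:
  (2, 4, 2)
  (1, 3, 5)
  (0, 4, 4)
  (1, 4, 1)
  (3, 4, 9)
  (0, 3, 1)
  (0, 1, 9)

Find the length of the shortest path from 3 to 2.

Paths from 3 to 2:
3-1-4-2: 5 + 1 + 2 = 8
3-1-0-4-2: 5 + 9 + 4 + 2 = 20
3-0-4-2: 1 + 4 + 2 = 7
3-4-2: 9 + 2 = 11
3-0-1-4-2: 1 + 9 + 1 + 2 = 13
The minimum is 7.

7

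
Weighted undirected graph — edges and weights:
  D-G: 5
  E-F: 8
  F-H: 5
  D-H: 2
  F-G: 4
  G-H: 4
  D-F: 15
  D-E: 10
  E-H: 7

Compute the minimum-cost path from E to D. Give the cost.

Comparing a few candidate routes:
E→F→G→D: 8 + 4 + 5 = 17
E→H→G→D: 7 + 4 + 5 = 16
E→F→H→D: 8 + 5 + 2 = 15
E→H→D: 7 + 2 = 9
E→D: 10
Shortest: 9.

9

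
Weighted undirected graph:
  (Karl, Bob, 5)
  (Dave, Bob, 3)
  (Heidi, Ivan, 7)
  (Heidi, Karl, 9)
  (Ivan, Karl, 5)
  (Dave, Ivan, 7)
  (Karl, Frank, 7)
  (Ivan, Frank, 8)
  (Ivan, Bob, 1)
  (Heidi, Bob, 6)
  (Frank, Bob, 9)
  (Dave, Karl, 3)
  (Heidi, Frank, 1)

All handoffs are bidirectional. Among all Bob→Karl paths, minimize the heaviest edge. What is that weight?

Comparing a few candidate routes:
Bob→Dave→Karl: max(3, 3) = 3
Bob→Karl: max(5) = 5
Bob→Heidi→Ivan→Karl: max(6, 7, 5) = 7
Bob→Heidi→Frank→Karl: max(6, 1, 7) = 7
Bob→Heidi→Ivan→Dave→Karl: max(6, 7, 7, 3) = 7
Bob→Ivan→Karl: max(1, 5) = 5
Best route has worst link 3.

3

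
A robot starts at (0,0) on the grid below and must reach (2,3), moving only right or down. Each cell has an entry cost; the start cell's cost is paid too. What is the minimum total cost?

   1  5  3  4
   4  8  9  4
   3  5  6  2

19

Take r0c0→r0c1→r0c2→r0c3→r1c3→r2c3 for a total of 1 + 5 + 3 + 4 + 4 + 2 = 19.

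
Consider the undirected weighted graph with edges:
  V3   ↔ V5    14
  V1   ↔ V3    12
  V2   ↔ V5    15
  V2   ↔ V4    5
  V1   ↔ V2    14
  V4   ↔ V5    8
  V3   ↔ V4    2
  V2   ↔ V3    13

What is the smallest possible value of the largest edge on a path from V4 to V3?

Comparing a few candidate routes:
V4 -> V2 -> V3: max(5, 13) = 13
V4 -> V2 -> V1 -> V3: max(5, 14, 12) = 14
V4 -> V2 -> V5 -> V3: max(5, 15, 14) = 15
V4 -> V3: max(2) = 2
V4 -> V5 -> V3: max(8, 14) = 14
Best route has worst link 2.

2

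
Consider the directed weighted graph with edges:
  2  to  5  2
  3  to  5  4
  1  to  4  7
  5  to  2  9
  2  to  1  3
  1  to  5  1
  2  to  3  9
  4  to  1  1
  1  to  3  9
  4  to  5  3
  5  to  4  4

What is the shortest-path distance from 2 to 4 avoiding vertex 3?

Paths from 2 to 4 avoiding 3:
2 - 5 - 4: 2 + 4 = 6
2 - 1 - 4: 3 + 7 = 10
2 - 1 - 5 - 4: 3 + 1 + 4 = 8
The minimum is 6.

6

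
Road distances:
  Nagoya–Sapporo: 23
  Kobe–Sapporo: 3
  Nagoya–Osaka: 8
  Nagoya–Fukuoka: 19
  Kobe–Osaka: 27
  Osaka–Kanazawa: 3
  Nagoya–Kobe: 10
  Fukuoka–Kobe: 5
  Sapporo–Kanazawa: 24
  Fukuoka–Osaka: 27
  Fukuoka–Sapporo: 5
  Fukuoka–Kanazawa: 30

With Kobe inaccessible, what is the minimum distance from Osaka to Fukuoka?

27

Checking several routes:
Osaka-Fukuoka: 27
Osaka-Kanazawa-Sapporo-Fukuoka: 3 + 24 + 5 = 32
Osaka-Nagoya-Fukuoka: 8 + 19 = 27
The minimum is 27.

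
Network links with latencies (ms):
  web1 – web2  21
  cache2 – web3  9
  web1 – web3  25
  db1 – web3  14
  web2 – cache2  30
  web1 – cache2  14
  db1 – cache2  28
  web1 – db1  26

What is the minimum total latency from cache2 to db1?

Checking several routes:
cache2 - db1: 28
cache2 - web3 - db1: 9 + 14 = 23
cache2 - web1 - db1: 14 + 26 = 40
The minimum is 23 ms.

23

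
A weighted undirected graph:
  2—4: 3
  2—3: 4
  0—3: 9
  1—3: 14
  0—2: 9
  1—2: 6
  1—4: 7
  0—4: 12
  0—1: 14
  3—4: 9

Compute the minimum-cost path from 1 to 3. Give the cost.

Some routes from 1 to 3:
1 → 4 → 2 → 3: 7 + 3 + 4 = 14
1 → 3: 14
1 → 4 → 3: 7 + 9 = 16
1 → 2 → 3: 6 + 4 = 10
1 → 2 → 4 → 3: 6 + 3 + 9 = 18
1 → 0 → 3: 14 + 9 = 23
Best route has total 10.

10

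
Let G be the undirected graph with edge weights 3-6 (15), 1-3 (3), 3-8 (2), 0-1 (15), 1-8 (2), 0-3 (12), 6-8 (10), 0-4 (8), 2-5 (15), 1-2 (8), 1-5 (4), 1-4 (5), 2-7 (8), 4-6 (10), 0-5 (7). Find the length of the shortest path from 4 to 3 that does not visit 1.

Paths from 4 to 3 avoiding 1:
4 -> 6 -> 8 -> 3: 10 + 10 + 2 = 22
4 -> 0 -> 3: 8 + 12 = 20
4 -> 6 -> 3: 10 + 15 = 25
Shortest: 20.

20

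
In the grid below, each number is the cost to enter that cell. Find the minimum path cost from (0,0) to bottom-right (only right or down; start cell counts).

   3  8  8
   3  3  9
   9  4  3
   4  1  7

Best path: (0,0) -> (1,0) -> (1,1) -> (2,1) -> (3,1) -> (3,2)
Cost: 3 + 3 + 3 + 4 + 1 + 7 = 21

21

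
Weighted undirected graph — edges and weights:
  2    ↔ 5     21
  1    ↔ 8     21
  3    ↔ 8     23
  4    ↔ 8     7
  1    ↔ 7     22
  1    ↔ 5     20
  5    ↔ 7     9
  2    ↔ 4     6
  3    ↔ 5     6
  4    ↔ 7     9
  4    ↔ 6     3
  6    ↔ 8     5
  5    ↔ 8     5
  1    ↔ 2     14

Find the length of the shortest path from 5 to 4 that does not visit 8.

18

Checking several routes:
5 → 1 → 2 → 4: 20 + 14 + 6 = 40
5 → 2 → 4: 21 + 6 = 27
5 → 7 → 4: 9 + 9 = 18
5 → 1 → 7 → 4: 20 + 22 + 9 = 51
The minimum is 18.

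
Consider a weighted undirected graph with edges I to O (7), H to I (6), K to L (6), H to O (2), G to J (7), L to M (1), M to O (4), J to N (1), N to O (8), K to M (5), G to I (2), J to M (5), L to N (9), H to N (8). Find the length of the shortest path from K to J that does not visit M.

16

Checking several routes:
K→L→N→H→I→G→J: 6 + 9 + 8 + 6 + 2 + 7 = 38
K→L→N→O→I→G→J: 6 + 9 + 8 + 7 + 2 + 7 = 39
K→L→N→J: 6 + 9 + 1 = 16
Best route has total 16.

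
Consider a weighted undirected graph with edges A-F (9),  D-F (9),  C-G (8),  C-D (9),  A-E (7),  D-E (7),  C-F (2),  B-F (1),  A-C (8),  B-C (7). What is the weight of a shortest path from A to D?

Comparing a few candidate routes:
A -> F -> D: 9 + 9 = 18
A -> E -> D: 7 + 7 = 14
A -> C -> F -> D: 8 + 2 + 9 = 19
A -> C -> D: 8 + 9 = 17
The minimum is 14.

14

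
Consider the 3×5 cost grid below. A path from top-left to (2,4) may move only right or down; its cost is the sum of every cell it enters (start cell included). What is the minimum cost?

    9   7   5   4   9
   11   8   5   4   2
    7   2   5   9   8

Best path: (0,0) -> (0,1) -> (0,2) -> (0,3) -> (1,3) -> (1,4) -> (2,4)
Cost: 9 + 7 + 5 + 4 + 4 + 2 + 8 = 39
(Top row then right column would cost 44.)

39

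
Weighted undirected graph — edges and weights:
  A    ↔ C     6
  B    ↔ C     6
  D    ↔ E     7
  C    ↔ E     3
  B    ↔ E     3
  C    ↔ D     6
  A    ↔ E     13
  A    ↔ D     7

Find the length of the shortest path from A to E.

9

Comparing a few candidate routes:
A-D-E: 7 + 7 = 14
A-E: 13
A-C-E: 6 + 3 = 9
Shortest: 9.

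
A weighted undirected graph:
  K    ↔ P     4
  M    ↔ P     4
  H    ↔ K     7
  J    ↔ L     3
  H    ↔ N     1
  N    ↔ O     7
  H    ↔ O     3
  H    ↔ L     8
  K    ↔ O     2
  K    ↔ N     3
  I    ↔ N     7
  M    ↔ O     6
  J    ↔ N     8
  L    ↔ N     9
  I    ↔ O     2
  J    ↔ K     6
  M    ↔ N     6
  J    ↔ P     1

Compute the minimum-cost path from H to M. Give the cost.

Some routes from H to M:
H -> N -> K -> P -> M: 1 + 3 + 4 + 4 = 12
H -> N -> M: 1 + 6 = 7
H -> O -> M: 3 + 6 = 9
The minimum is 7.

7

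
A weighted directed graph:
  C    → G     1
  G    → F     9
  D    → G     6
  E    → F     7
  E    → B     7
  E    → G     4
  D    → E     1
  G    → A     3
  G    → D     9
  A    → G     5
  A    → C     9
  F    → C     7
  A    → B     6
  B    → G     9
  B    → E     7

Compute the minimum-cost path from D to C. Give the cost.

Some routes from D to C:
D-G-F-C: 6 + 9 + 7 = 22
D-E-G-A-C: 1 + 4 + 3 + 9 = 17
D-G-A-C: 6 + 3 + 9 = 18
D-E-G-F-C: 1 + 4 + 9 + 7 = 21
D-E-F-C: 1 + 7 + 7 = 15
Shortest: 15.

15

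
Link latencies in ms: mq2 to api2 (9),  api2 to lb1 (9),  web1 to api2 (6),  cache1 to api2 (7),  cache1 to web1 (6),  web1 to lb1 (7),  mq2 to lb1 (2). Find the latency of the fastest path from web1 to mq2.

Routes from web1 to mq2:
web1 -> api2 -> lb1 -> mq2: 6 + 9 + 2 = 17
web1 -> cache1 -> api2 -> lb1 -> mq2: 6 + 7 + 9 + 2 = 24
web1 -> lb1 -> api2 -> mq2: 7 + 9 + 9 = 25
web1 -> lb1 -> mq2: 7 + 2 = 9
web1 -> api2 -> mq2: 6 + 9 = 15
web1 -> cache1 -> api2 -> mq2: 6 + 7 + 9 = 22
Best route has total 9 ms.

9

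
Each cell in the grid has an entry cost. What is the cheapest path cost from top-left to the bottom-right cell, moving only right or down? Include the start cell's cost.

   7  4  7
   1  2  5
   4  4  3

Best path: (0,0) -> (1,0) -> (1,1) -> (2,1) -> (2,2)
Cost: 7 + 1 + 2 + 4 + 3 = 17

17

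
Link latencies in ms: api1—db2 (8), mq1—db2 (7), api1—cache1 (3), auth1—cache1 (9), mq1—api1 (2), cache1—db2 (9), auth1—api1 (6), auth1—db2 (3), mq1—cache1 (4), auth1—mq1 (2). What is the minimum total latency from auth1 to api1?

Comparing a few candidate routes:
auth1 -> api1: 6
auth1 -> mq1 -> api1: 2 + 2 = 4
auth1 -> mq1 -> cache1 -> api1: 2 + 4 + 3 = 9
auth1 -> db2 -> api1: 3 + 8 = 11
Best route has total 4 ms.

4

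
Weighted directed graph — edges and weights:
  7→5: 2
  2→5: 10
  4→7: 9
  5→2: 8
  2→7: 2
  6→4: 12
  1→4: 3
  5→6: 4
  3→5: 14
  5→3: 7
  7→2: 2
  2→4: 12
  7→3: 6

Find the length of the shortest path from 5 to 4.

Routes from 5 to 4:
5→2→4: 8 + 12 = 20
5→6→4: 4 + 12 = 16
Shortest: 16.

16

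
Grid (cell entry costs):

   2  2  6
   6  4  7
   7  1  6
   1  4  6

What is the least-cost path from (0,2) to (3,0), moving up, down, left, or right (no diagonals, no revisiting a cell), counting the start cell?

Take [0,2] -> [0,1] -> [1,1] -> [2,1] -> [3,1] -> [3,0] for a total of 6 + 2 + 4 + 1 + 4 + 1 = 18.

18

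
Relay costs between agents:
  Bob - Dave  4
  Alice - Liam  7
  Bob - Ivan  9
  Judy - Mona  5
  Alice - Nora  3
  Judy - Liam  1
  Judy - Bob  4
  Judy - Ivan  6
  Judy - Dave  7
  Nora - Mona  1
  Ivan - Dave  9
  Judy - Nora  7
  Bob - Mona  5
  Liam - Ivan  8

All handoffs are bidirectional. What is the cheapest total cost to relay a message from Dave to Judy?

Checking several routes:
Dave-Bob-Judy: 4 + 4 = 8
Dave-Bob-Mona-Nora-Judy: 4 + 5 + 1 + 7 = 17
Dave-Bob-Mona-Judy: 4 + 5 + 5 = 14
Dave-Ivan-Judy: 9 + 6 = 15
Dave-Judy: 7
The minimum is 7.

7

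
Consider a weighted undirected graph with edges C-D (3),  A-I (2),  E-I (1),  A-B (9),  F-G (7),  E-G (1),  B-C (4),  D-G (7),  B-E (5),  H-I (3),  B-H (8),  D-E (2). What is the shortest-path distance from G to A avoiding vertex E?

Candidate routes:
G -> D -> C -> B -> A: 7 + 3 + 4 + 9 = 23
G -> D -> C -> B -> H -> I -> A: 7 + 3 + 4 + 8 + 3 + 2 = 27
Shortest: 23.

23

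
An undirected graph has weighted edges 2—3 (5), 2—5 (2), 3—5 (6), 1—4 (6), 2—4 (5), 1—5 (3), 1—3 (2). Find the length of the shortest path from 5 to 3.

5

Paths from 5 to 3:
5 -> 3: 6
5 -> 1 -> 4 -> 2 -> 3: 3 + 6 + 5 + 5 = 19
5 -> 1 -> 3: 3 + 2 = 5
5 -> 2 -> 3: 2 + 5 = 7
5 -> 2 -> 4 -> 1 -> 3: 2 + 5 + 6 + 2 = 15
The minimum is 5.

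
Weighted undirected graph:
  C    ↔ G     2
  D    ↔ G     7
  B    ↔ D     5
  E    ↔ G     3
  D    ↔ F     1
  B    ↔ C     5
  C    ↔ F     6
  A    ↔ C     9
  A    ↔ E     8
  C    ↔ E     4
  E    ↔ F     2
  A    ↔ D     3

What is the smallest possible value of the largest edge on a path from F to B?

Comparing a few candidate routes:
F -> D -> G -> E -> C -> B: max(1, 7, 3, 4, 5) = 7
F -> C -> B: max(6, 5) = 6
F -> D -> B: max(1, 5) = 5
F -> E -> G -> C -> B: max(2, 3, 2, 5) = 5
F -> D -> G -> C -> B: max(1, 7, 2, 5) = 7
F -> E -> C -> B: max(2, 4, 5) = 5
The minimum achievable maximum is 5.

5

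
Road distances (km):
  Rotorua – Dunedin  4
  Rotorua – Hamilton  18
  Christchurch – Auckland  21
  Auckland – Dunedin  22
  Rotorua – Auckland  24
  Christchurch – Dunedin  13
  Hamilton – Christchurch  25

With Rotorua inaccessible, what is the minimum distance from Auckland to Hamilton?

Routes from Auckland to Hamilton avoiding Rotorua:
Auckland -> Christchurch -> Hamilton: 21 + 25 = 46
Auckland -> Dunedin -> Christchurch -> Hamilton: 22 + 13 + 25 = 60
Shortest: 46 km.

46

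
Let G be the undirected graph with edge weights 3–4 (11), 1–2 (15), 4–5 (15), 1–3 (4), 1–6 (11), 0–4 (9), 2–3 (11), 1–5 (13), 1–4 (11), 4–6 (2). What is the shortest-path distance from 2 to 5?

28

Some routes from 2 to 5:
2-3-1-4-5: 11 + 4 + 11 + 15 = 41
2-1-4-5: 15 + 11 + 15 = 41
2-1-5: 15 + 13 = 28
2-3-1-6-4-5: 11 + 4 + 11 + 2 + 15 = 43
2-3-4-5: 11 + 11 + 15 = 37
2-3-1-5: 11 + 4 + 13 = 28
The minimum is 28.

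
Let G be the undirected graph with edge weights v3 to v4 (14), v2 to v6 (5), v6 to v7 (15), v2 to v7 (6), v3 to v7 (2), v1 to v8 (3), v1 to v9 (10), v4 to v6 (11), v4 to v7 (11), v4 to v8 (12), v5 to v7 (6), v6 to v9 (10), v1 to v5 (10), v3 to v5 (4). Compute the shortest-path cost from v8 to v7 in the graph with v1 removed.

23

Candidate routes:
v8→v4→v3→v5→v7: 12 + 14 + 4 + 6 = 36
v8→v4→v6→v2→v7: 12 + 11 + 5 + 6 = 34
v8→v4→v3→v7: 12 + 14 + 2 = 28
v8→v4→v7: 12 + 11 = 23
v8→v4→v6→v7: 12 + 11 + 15 = 38
The minimum is 23.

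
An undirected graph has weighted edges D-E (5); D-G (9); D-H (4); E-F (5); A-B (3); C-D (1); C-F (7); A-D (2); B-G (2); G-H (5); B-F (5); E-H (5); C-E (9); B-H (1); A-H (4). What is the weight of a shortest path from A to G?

Comparing a few candidate routes:
A-H-B-G: 4 + 1 + 2 = 7
A-H-G: 4 + 5 = 9
A-D-G: 2 + 9 = 11
A-D-H-B-G: 2 + 4 + 1 + 2 = 9
A-B-G: 3 + 2 = 5
A-B-H-G: 3 + 1 + 5 = 9
The minimum is 5.

5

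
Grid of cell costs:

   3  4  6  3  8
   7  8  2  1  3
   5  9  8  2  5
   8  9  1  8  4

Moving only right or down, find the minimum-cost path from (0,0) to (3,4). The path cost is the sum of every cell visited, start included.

One optimal route is r0c0 r0c1 r0c2 r1c2 r1c3 r2c3 r2c4 r3c4.
Its cost is 3 + 4 + 6 + 2 + 1 + 2 + 5 + 4 = 27.
(Top row then right column would cost 36.)

27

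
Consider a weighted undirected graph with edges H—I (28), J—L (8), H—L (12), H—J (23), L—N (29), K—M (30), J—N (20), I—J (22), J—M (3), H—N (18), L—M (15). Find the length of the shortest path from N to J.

Checking several routes:
N→H→L→J: 18 + 12 + 8 = 38
N→L→M→J: 29 + 15 + 3 = 47
N→J: 20
N→H→J: 18 + 23 = 41
N→L→J: 29 + 8 = 37
The minimum is 20.

20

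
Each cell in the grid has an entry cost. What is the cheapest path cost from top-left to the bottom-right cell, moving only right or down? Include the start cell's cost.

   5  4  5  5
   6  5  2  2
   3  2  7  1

Take (0,0)→(0,1)→(0,2)→(1,2)→(1,3)→(2,3) for a total of 5 + 4 + 5 + 2 + 2 + 1 = 19.
For comparison, the top-then-right route costs 22.

19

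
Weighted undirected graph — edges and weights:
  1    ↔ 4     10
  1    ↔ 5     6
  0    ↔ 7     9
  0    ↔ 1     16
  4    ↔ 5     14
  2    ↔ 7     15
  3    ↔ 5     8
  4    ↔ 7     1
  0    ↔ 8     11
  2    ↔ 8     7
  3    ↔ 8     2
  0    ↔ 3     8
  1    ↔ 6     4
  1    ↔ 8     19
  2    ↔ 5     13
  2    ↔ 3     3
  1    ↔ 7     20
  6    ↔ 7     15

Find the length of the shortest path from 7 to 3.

Comparing a few candidate routes:
7 -> 2 -> 8 -> 3: 15 + 7 + 2 = 24
7 -> 0 -> 8 -> 3: 9 + 11 + 2 = 22
7 -> 0 -> 3: 9 + 8 = 17
7 -> 2 -> 3: 15 + 3 = 18
7 -> 4 -> 5 -> 3: 1 + 14 + 8 = 23
7 -> 4 -> 1 -> 5 -> 3: 1 + 10 + 6 + 8 = 25
Shortest: 17.

17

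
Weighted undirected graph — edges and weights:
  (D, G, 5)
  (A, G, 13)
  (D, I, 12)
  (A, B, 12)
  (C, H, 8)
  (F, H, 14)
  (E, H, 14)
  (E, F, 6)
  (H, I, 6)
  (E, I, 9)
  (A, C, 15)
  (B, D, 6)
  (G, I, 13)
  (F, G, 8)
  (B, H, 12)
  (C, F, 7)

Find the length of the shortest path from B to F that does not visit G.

Comparing a few candidate routes:
B - D - I - E - F: 6 + 12 + 9 + 6 = 33
B - H - E - F: 12 + 14 + 6 = 32
B - H - F: 12 + 14 = 26
B - H - C - F: 12 + 8 + 7 = 27
B - H - I - E - F: 12 + 6 + 9 + 6 = 33
The minimum is 26.

26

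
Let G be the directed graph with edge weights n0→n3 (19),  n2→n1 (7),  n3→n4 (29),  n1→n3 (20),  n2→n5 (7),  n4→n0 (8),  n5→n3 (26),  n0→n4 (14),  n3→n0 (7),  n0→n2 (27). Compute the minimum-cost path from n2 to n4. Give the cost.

Paths from n2 to n4:
n2→n5→n3→n4: 7 + 26 + 29 = 62
n2→n1→n3→n4: 7 + 20 + 29 = 56
n2→n5→n3→n0→n4: 7 + 26 + 7 + 14 = 54
n2→n1→n3→n0→n4: 7 + 20 + 7 + 14 = 48
Best route has total 48.

48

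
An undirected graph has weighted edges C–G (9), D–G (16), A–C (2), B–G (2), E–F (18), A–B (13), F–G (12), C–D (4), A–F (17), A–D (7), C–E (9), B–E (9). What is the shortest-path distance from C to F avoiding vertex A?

Checking several routes:
C-G-B-E-F: 9 + 2 + 9 + 18 = 38
C-E-F: 9 + 18 = 27
C-E-B-G-F: 9 + 9 + 2 + 12 = 32
C-G-F: 9 + 12 = 21
C-D-G-F: 4 + 16 + 12 = 32
Shortest: 21.

21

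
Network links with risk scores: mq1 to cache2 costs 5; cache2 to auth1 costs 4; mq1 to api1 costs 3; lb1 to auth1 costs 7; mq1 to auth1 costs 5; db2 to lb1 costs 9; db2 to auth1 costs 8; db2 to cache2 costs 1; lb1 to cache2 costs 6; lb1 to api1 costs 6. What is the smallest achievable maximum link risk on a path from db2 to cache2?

1

Checking several routes:
db2 → auth1 → mq1 → cache2: max(8, 5, 5) = 8
db2 → auth1 → lb1 → cache2: max(8, 7, 6) = 8
db2 → auth1 → mq1 → api1 → lb1 → cache2: max(8, 5, 3, 6, 6) = 8
db2 → cache2: max(1) = 1
db2 → auth1 → cache2: max(8, 4) = 8
The minimum achievable maximum is 1.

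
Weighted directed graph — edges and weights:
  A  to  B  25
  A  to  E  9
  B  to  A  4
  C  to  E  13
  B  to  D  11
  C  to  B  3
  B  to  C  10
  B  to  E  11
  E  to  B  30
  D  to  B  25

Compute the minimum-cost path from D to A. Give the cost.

Routes from D to A:
D - B - A: 25 + 4 = 29
The minimum is 29.

29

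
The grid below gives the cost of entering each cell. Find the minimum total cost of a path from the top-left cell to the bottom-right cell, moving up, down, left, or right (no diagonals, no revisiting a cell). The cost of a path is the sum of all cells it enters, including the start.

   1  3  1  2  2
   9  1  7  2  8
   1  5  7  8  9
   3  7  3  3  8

Take [0,0] [0,1] [0,2] [0,3] [1,3] [2,3] [3,3] [3,4] for a total of 1 + 3 + 1 + 2 + 2 + 8 + 3 + 8 = 28.

28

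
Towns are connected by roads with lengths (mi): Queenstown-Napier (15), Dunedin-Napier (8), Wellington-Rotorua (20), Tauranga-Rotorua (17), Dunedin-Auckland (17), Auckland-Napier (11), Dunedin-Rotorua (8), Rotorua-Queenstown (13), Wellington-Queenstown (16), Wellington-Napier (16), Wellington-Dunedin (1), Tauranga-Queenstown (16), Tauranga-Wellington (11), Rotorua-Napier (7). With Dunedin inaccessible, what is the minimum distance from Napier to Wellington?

A few of the Napier→Wellington routes:
Napier→Rotorua→Wellington: 7 + 20 = 27
Napier→Wellington: 16
Napier→Queenstown→Wellington: 15 + 16 = 31
Napier→Rotorua→Tauranga→Wellington: 7 + 17 + 11 = 35
Best route has total 16 mi.

16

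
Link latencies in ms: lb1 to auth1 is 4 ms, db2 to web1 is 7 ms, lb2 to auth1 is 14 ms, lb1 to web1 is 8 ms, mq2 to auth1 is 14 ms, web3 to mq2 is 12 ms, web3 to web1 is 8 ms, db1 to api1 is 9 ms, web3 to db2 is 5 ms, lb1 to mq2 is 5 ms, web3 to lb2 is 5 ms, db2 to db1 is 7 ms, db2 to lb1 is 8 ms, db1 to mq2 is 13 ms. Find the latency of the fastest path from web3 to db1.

Comparing a few candidate routes:
web3→db2→db1: 5 + 7 = 12
web3→mq2→lb1→db2→db1: 12 + 5 + 8 + 7 = 32
web3→db2→lb1→mq2→db1: 5 + 8 + 5 + 13 = 31
web3→web1→lb1→db2→db1: 8 + 8 + 8 + 7 = 31
web3→web1→db2→db1: 8 + 7 + 7 = 22
web3→mq2→db1: 12 + 13 = 25
Shortest: 12 ms.

12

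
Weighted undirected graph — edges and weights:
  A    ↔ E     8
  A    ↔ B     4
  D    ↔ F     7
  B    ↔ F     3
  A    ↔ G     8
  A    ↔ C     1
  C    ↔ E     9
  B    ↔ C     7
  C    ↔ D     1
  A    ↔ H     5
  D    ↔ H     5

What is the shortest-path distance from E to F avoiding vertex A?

17

Routes from E to F avoiding A:
E - C - B - F: 9 + 7 + 3 = 19
E - C - D - F: 9 + 1 + 7 = 17
Best route has total 17.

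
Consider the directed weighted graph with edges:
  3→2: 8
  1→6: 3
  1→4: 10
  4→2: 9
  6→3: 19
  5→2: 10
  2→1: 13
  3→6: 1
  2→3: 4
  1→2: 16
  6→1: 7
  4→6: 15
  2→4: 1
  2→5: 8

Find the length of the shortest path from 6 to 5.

31

Paths from 6 to 5:
6→1→4→2→5: 7 + 10 + 9 + 8 = 34
6→1→2→5: 7 + 16 + 8 = 31
6→3→2→5: 19 + 8 + 8 = 35
Shortest: 31.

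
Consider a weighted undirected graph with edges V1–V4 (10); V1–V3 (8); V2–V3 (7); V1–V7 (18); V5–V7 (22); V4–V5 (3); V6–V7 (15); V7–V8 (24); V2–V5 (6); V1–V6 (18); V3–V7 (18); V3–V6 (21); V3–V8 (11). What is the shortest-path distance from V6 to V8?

32

Some routes from V6 to V8:
V6-V7-V3-V8: 15 + 18 + 11 = 44
V6-V7-V8: 15 + 24 = 39
V6-V3-V8: 21 + 11 = 32
V6-V1-V3-V8: 18 + 8 + 11 = 37
V6-V7-V1-V3-V8: 15 + 18 + 8 + 11 = 52
The minimum is 32.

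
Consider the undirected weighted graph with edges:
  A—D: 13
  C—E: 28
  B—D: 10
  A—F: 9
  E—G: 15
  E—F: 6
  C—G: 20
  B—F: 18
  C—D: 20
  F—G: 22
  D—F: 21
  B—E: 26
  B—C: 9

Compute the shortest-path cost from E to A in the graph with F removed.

Checking several routes:
E -> G -> C -> B -> D -> A: 15 + 20 + 9 + 10 + 13 = 67
E -> G -> C -> D -> A: 15 + 20 + 20 + 13 = 68
E -> C -> D -> A: 28 + 20 + 13 = 61
E -> B -> D -> A: 26 + 10 + 13 = 49
E -> C -> B -> D -> A: 28 + 9 + 10 + 13 = 60
The minimum is 49.

49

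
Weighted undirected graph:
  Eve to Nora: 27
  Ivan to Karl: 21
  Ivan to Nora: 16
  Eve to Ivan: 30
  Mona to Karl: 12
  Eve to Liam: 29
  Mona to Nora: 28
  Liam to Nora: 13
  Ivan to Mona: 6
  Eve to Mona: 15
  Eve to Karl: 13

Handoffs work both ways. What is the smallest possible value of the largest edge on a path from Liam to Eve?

16

Comparing a few candidate routes:
Liam -> Nora -> Ivan -> Mona -> Karl -> Eve: max(13, 16, 6, 12, 13) = 16
Liam -> Nora -> Ivan -> Karl -> Eve: max(13, 16, 21, 13) = 21
Liam -> Nora -> Eve: max(13, 27) = 27
Liam -> Nora -> Ivan -> Mona -> Eve: max(13, 16, 6, 15) = 16
Liam -> Nora -> Ivan -> Karl -> Mona -> Eve: max(13, 16, 21, 12, 15) = 21
Liam -> Nora -> Mona -> Eve: max(13, 28, 15) = 28
Best route has worst link 16.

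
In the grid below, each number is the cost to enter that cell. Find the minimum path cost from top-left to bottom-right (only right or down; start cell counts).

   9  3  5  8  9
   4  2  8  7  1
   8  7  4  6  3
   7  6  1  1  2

29

Take r0c0 -> r0c1 -> r1c1 -> r2c1 -> r2c2 -> r3c2 -> r3c3 -> r3c4 for a total of 9 + 3 + 2 + 7 + 4 + 1 + 1 + 2 = 29.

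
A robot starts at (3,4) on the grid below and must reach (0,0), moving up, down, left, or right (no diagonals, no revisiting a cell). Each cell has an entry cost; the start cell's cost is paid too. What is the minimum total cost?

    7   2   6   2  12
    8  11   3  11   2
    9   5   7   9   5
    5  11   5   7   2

37

One optimal route is r3c4→r2c4→r1c4→r1c3→r0c3→r0c2→r0c1→r0c0.
Its cost is 2 + 5 + 2 + 11 + 2 + 6 + 2 + 7 = 37.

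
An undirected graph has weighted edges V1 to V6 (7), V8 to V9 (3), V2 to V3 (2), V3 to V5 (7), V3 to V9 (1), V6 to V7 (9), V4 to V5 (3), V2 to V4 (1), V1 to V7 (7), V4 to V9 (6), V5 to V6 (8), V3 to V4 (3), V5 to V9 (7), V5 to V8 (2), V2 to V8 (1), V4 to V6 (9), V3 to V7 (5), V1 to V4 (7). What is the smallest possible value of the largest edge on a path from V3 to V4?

2

Comparing a few candidate routes:
V3 - V2 - V4: max(2, 1) = 2
V3 - V4: max(3) = 3
V3 - V2 - V8 - V5 - V4: max(2, 1, 2, 3) = 3
V3 - V9 - V8 - V5 - V4: max(1, 3, 2, 3) = 3
V3 - V9 - V8 - V2 - V4: max(1, 3, 1, 1) = 3
The minimum achievable maximum is 2.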